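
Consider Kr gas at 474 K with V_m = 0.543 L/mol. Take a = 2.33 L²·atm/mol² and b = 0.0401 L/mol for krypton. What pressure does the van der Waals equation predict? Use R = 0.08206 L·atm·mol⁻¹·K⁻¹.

P ≈ 69.44 atm

P = RT/(V_m − b) − a/V_m²
RT/(V_m − b) = (0.08206)(474)/(0.543 − 0.0401) = 38.896/0.50290 = 77.343 atm
a/V_m² = 2.33/(0.543)² = 7.9024 atm
P = 77.343 − 7.9024 = 69.44 atm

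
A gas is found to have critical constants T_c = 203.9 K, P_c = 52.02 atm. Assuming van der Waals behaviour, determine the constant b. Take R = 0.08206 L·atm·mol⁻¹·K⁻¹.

From T_c = 8a/(27Rb) and P_c = a/(27b²): b = R T_c/(8 P_c).
b = (0.08206)(203.9)/(8×52.02) = 16.732/416.16 = 0.04021 L/mol

b ≈ 0.04021 L/mol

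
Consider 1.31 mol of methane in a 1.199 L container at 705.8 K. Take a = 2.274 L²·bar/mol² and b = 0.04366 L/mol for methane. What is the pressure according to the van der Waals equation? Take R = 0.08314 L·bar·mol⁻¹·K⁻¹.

P ≈ 64.61 bar

P = nRT/(V − nb) − a n²/V²
nRT/(V − nb) = (1.31)(0.08314)(705.8)/(1.199 − 1.31×0.04366) = 76.871/1.1418 = 67.324 bar
a n²/V² = (2.274)(1.31)²/(1.199)² = 2.7145 bar
P = 67.324 − 2.7145 = 64.61 bar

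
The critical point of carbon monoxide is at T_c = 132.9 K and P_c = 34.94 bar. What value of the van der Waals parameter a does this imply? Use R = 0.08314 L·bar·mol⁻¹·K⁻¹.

From T_c = 8a/(27Rb) and P_c = a/(27b²): a = 27 R² T_c²/(64 P_c).
a = 27×(0.08314)²×(132.9)²/(64×34.94) = 3296.4/2236.2 = 1.474 L²·bar/mol²

a ≈ 1.474 L²·bar/mol²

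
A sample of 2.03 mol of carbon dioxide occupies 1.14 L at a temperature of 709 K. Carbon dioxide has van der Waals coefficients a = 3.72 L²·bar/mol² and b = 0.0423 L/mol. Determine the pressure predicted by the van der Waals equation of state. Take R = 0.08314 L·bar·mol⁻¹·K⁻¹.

P = nRT/(V − nb) − a n²/V²
nRT/(V − nb) = (2.03)(0.08314)(709)/(1.14 − 2.03×0.0423) = 119.66/1.0541 = 113.52 bar
a n²/V² = (3.72)(2.03)²/(1.14)² = 11.796 bar
P = 113.52 − 11.796 = 101.7 bar

P ≈ 101.7 bar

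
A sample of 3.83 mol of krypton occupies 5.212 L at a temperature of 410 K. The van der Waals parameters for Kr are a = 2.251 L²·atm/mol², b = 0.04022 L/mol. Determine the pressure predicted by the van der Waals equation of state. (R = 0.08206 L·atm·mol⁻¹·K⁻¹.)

P ≈ 24.26 atm

P = nRT/(V − nb) − a n²/V²
nRT/(V − nb) = (3.83)(0.08206)(410)/(5.212 − 3.83×0.04022) = 128.86/5.0580 = 25.476 atm
a n²/V² = (2.251)(3.83)²/(5.212)² = 1.2155 atm
P = 25.476 − 1.2155 = 24.26 atm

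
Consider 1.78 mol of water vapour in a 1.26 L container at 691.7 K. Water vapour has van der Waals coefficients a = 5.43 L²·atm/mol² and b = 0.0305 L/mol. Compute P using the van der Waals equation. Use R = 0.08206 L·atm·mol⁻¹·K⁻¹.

P = nRT/(V − nb) − a n²/V²
nRT/(V − nb) = (1.78)(0.08206)(691.7)/(1.26 − 1.78×0.0305) = 101.03/1.2057 = 83.794 atm
a n²/V² = (5.43)(1.78)²/(1.26)² = 10.837 atm
P = 83.794 − 10.837 = 72.96 atm

P ≈ 72.96 atm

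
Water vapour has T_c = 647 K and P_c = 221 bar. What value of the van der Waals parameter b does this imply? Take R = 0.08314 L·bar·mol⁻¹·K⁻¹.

From T_c = 8a/(27Rb) and P_c = a/(27b²): b = R T_c/(8 P_c).
b = (0.08314)(647)/(8×221) = 53.792/1768.0 = 0.03043 L/mol

b ≈ 0.03043 L/mol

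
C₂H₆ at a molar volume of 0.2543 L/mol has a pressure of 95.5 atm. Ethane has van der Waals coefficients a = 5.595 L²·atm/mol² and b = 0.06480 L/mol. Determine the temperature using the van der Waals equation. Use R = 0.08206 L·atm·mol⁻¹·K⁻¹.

T = (P + a/V_m²)(V_m − b)/R
P + a/V_m² = 95.5 + 5.595/(0.2543)² = 182.02 atm
V_m − b = 0.2543 − 0.06480 = 0.18950 L/mol
T = (182.02)(0.18950)/0.08206 = 420.3 K

T ≈ 420.3 K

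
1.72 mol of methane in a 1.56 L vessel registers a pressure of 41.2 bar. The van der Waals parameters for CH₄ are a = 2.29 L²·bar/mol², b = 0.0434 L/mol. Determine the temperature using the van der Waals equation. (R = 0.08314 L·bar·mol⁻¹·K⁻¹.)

T ≈ 456.9 K

T = (P + a n²/V²)(V − nb)/(nR)
P + a n²/V² = 41.2 + (2.29)(1.72)²/(1.56)² = 43.984 bar
V − nb = 1.56 − (1.72)(0.0434) = 1.4854 L
T = (43.984)(1.4854)/((1.72)(0.08314)) = 456.9 K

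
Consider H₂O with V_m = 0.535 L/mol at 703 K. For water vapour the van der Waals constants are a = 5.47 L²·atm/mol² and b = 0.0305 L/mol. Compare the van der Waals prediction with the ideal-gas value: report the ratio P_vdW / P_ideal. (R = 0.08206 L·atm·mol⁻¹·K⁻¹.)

Ideal: P_ideal = RT/V_m = (0.08206)(703)/0.535 = 107.828 atm
vdW: P = RT/(V_m − b) − a/V_m² = 57.6882/0.504500 − 5.47/0.286225 = 114.347 − 19.1108 = 95.236 atm
Ratio = 95.236/107.828 = 0.8832

P_vdW / P_ideal ≈ 0.8832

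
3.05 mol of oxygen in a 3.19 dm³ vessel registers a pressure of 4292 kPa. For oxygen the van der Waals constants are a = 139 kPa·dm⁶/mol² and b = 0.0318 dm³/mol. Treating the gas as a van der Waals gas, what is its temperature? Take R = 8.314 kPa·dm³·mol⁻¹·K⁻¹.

T ≈ 539.0 K

T = (P + a n²/V²)(V − nb)/(nR)
P + a n²/V² = 4292 + (139)(3.05)²/(3.19)² = 4419.1 kPa
V − nb = 3.19 − (3.05)(0.0318) = 3.0930 dm³
T = (4419.1)(3.0930)/((3.05)(8.314)) = 539.0 K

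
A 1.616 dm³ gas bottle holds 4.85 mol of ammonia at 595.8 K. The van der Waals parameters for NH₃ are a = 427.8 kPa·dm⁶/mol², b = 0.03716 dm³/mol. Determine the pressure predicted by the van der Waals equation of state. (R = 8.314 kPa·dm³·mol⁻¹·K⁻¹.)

P ≈ 12879 kPa

P = nRT/(V − nb) − a n²/V²
nRT/(V − nb) = (4.85)(8.314)(595.8)/(1.616 − 4.85×0.03716) = 24024/1.4358 = 16732 kPa
a n²/V² = (427.8)(4.85)²/(1.616)² = 3853.4 kPa
P = 16732 − 3853.4 = 12879 kPa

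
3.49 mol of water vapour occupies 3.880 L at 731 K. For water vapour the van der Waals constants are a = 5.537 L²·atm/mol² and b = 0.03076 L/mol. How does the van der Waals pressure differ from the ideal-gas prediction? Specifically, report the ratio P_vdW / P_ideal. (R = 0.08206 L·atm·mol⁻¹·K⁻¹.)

P_vdW / P_ideal ≈ 0.9454

Ideal: P_ideal = nRT/V = (3.49)(0.08206)(731)/3.880 = 53.9564 atm
vdW: P = nRT/(V − nb) − a n²/V² = 209.351/3.77265 − 67.4412/15.0544 = 55.4918 − 4.47983 = 51.0120 atm
Ratio = 51.0120/53.9564 = 0.9454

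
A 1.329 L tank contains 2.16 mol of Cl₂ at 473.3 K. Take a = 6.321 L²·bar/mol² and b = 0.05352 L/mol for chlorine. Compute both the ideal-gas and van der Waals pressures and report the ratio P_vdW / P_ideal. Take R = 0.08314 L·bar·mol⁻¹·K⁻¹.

P_vdW / P_ideal ≈ 0.8342

Ideal: P_ideal = nRT/V = (2.16)(0.08314)(473.3)/1.329 = 63.9551 bar
vdW: P = nRT/(V − nb) − a n²/V² = 84.9963/1.21340 − 29.4913/1.76624 = 70.0480 − 16.6972 = 53.3508 bar
Ratio = 53.3508/63.9551 = 0.8342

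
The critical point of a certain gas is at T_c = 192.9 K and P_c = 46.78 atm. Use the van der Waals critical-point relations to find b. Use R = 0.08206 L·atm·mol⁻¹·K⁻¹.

b ≈ 0.04230 L/mol

From T_c = 8a/(27Rb) and P_c = a/(27b²): b = R T_c/(8 P_c).
b = (0.08206)(192.9)/(8×46.78) = 15.829/374.24 = 0.04230 L/mol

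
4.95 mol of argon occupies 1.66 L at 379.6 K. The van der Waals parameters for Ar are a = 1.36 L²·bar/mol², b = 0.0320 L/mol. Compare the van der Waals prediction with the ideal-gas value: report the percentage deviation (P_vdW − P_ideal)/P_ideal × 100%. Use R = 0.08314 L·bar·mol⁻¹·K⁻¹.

-2.30 %

Ideal: P_ideal = nRT/V = (4.95)(0.08314)(379.6)/1.66 = 94.1095 bar
vdW: P = nRT/(V − nb) − a n²/V² = 156.222/1.50160 − 33.3234/2.75560 = 104.037 − 12.0930 = 91.944 bar
% deviation = (91.944 − 94.1095)/94.1095 × 100% = -2.30%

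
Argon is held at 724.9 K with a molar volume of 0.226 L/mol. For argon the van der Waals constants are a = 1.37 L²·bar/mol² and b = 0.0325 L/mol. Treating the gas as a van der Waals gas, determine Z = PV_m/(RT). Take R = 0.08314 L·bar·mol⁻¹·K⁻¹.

P = RT/(V_m − b) − a/V_m² = (0.08314)(724.9)/(0.226 − 0.0325) − 1.37/(0.226)²
  = 60.268/0.19350 − 26.823 = 311.46 − 26.823 = 284.64 bar
Z = PV_m/(RT) = (284.64)(0.226)/((0.08314)(724.9)) = 64.329/60.268 = 1.067

Z ≈ 1.067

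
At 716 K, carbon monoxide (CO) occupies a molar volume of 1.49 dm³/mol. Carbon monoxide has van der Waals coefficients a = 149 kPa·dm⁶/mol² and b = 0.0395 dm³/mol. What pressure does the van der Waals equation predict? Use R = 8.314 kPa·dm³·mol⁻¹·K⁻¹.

P = RT/(V_m − b) − a/V_m²
RT/(V_m − b) = (8.314)(716)/(1.49 − 0.0395) = 5952.8/1.4505 = 4104.0 kPa
a/V_m² = 149/(1.49)² = 67.114 kPa
P = 4104.0 − 67.114 = 4037 kPa

P ≈ 4037 kPa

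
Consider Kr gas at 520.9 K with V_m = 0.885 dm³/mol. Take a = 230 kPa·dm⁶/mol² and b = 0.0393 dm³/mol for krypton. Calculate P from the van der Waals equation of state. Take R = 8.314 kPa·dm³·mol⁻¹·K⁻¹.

P = RT/(V_m − b) − a/V_m²
RT/(V_m − b) = (8.314)(520.9)/(0.885 − 0.0393) = 4330.8/0.84570 = 5121.0 kPa
a/V_m² = 230/(0.885)² = 293.66 kPa
P = 5121.0 − 293.66 = 4827 kPa

P ≈ 4827 kPa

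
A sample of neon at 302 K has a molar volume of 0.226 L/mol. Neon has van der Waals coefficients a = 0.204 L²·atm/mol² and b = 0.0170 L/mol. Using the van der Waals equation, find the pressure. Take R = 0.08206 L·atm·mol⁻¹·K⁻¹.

P ≈ 114.6 atm

P = RT/(V_m − b) − a/V_m²
RT/(V_m − b) = (0.08206)(302)/(0.226 − 0.0170) = 24.782/0.20900 = 118.57 atm
a/V_m² = 0.204/(0.226)² = 3.9940 atm
P = 118.57 − 3.9940 = 114.6 atm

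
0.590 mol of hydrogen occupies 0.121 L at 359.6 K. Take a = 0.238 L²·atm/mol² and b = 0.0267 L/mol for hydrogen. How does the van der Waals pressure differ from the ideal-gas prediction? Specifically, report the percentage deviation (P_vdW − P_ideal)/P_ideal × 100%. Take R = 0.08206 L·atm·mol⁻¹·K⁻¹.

11.03 %

Ideal: P_ideal = nRT/V = (0.590)(0.08206)(359.6)/0.121 = 143.886 atm
vdW: P = nRT/(V − nb) − a n²/V² = 17.4102/0.105247 − 0.0828478/0.0146410 = 165.422 − 5.65862 = 159.763 atm
% deviation = (159.763 − 143.886)/143.886 × 100% = 11.03%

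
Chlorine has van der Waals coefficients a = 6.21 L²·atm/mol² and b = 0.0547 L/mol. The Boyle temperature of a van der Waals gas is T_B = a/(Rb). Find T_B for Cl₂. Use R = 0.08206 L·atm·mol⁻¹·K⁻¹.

For a van der Waals gas the second virial coefficient B₂ = b − a/(RT) vanishes at T_B = a/(Rb).
T_B = 6.21/(0.08206×0.0547) = 6.21/0.0044887 = 1383 K

T_B ≈ 1383 K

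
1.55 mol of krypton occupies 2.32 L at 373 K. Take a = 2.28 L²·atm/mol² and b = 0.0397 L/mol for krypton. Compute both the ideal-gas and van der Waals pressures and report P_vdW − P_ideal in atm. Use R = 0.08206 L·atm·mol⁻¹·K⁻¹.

ΔP ≈ -0.461 atm

Ideal: P_ideal = nRT/V = (1.55)(0.08206)(373)/2.32 = 20.4496 atm
vdW: P = nRT/(V − nb) − a n²/V² = 47.4430/2.25847 − 5.47770/5.38240 = 21.0067 − 1.01771 = 19.9890 atm
ΔP = 19.9890 − 20.4496 = -0.461 atm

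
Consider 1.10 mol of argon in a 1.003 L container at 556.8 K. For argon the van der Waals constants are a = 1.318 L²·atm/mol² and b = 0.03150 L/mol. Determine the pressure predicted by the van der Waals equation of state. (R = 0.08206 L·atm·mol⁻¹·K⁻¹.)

P = nRT/(V − nb) − a n²/V²
nRT/(V − nb) = (1.10)(0.08206)(556.8)/(1.003 − 1.10×0.03150) = 50.260/0.96835 = 51.903 atm
a n²/V² = (1.318)(1.10)²/(1.003)² = 1.5853 atm
P = 51.903 − 1.5853 = 50.32 atm

P ≈ 50.32 atm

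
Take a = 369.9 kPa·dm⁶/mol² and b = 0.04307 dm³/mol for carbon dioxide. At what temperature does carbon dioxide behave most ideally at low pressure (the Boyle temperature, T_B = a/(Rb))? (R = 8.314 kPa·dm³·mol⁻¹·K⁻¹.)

T_B ≈ 1033 K

For a van der Waals gas the second virial coefficient B₂ = b − a/(RT) vanishes at T_B = a/(Rb).
T_B = 369.9/(8.314×0.04307) = 369.9/0.35808 = 1033 K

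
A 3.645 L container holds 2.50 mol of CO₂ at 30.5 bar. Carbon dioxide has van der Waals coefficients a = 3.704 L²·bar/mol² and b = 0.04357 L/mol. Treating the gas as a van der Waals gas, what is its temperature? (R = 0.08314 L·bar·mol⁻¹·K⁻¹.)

T = (P + a n²/V²)(V − nb)/(nR)
P + a n²/V² = 30.5 + (3.704)(2.50)²/(3.645)² = 32.242 bar
V − nb = 3.645 − (2.50)(0.04357) = 3.5361 L
T = (32.242)(3.5361)/((2.50)(0.08314)) = 548.5 K

T ≈ 548.5 K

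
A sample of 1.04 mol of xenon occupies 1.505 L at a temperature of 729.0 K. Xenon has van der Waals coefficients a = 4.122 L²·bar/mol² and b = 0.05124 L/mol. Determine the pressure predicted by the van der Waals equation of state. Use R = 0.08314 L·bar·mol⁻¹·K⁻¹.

P ≈ 41.45 bar

P = nRT/(V − nb) − a n²/V²
nRT/(V − nb) = (1.04)(0.08314)(729.0)/(1.505 − 1.04×0.05124) = 63.033/1.4517 = 43.420 bar
a n²/V² = (4.122)(1.04)²/(1.505)² = 1.9683 bar
P = 43.420 − 1.9683 = 41.45 bar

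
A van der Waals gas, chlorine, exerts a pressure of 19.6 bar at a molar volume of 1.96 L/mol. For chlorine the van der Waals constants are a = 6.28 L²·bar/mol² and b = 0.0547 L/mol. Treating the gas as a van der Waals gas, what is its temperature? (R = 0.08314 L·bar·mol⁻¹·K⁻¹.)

T ≈ 486.6 K

T = (P + a/V_m²)(V_m − b)/R
P + a/V_m² = 19.6 + 6.28/(1.96)² = 21.235 bar
V_m − b = 1.96 − 0.0547 = 1.9053 L/mol
T = (21.235)(1.9053)/0.08314 = 486.6 K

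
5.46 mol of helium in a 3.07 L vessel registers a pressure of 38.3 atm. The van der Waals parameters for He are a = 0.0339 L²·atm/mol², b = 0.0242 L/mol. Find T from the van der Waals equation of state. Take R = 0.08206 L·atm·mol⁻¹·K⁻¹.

T ≈ 251.8 K

T = (P + a n²/V²)(V − nb)/(nR)
P + a n²/V² = 38.3 + (0.0339)(5.46)²/(3.07)² = 38.407 atm
V − nb = 3.07 − (5.46)(0.0242) = 2.9379 L
T = (38.407)(2.9379)/((5.46)(0.08206)) = 251.8 K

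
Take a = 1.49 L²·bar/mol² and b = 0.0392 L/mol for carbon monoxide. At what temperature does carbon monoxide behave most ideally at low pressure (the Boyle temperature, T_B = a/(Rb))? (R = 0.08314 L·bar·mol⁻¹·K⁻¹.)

For a van der Waals gas the second virial coefficient B₂ = b − a/(RT) vanishes at T_B = a/(Rb).
T_B = 1.49/(0.08314×0.0392) = 1.49/0.0032591 = 457.2 K

T_B ≈ 457.2 K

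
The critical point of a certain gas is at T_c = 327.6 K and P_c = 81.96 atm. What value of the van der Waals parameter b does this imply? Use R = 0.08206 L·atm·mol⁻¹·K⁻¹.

From T_c = 8a/(27Rb) and P_c = a/(27b²): b = R T_c/(8 P_c).
b = (0.08206)(327.6)/(8×81.96) = 26.883/655.68 = 0.04100 L/mol

b ≈ 0.04100 L/mol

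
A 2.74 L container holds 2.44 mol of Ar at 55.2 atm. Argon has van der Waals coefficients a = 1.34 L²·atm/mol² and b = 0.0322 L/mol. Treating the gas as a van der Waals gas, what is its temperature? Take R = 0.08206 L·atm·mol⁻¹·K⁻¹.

T ≈ 747.8 K

T = (P + a n²/V²)(V − nb)/(nR)
P + a n²/V² = 55.2 + (1.34)(2.44)²/(2.74)² = 56.263 atm
V − nb = 2.74 − (2.44)(0.0322) = 2.6614 L
T = (56.263)(2.6614)/((2.44)(0.08206)) = 747.8 K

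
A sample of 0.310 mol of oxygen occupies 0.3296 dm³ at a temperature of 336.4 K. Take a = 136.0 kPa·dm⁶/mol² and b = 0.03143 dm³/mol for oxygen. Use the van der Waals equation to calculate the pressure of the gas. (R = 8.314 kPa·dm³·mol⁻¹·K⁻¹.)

P ≈ 2590 kPa

P = nRT/(V − nb) − a n²/V²
nRT/(V − nb) = (0.310)(8.314)(336.4)/(0.3296 − 0.310×0.03143) = 867.02/0.31986 = 2710.6 kPa
a n²/V² = (136.0)(0.310)²/(0.3296)² = 120.31 kPa
P = 2710.6 − 120.31 = 2590 kPa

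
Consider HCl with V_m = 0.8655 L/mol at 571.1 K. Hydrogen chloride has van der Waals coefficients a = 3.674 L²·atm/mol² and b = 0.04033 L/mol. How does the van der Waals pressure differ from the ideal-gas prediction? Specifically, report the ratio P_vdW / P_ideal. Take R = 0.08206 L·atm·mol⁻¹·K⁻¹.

P_vdW / P_ideal ≈ 0.9583

Ideal: P_ideal = RT/V_m = (0.08206)(571.1)/0.8655 = 54.1473 atm
vdW: P = RT/(V_m − b) − a/V_m² = 46.8645/0.825170 − 3.674/0.749090 = 56.7938 − 4.90462 = 51.8892 atm
Ratio = 51.8892/54.1473 = 0.9583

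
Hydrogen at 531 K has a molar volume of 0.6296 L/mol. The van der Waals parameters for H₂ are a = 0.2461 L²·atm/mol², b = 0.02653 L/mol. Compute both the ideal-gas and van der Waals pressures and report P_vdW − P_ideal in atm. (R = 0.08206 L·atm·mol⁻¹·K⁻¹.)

Ideal: P_ideal = RT/V_m = (0.08206)(531)/0.6296 = 69.2088 atm
vdW: P = RT/(V_m − b) − a/V_m² = 43.5739/0.603070 − 0.2461/0.396396 = 72.2535 − 0.620844 = 71.6327 atm
ΔP = 71.6327 − 69.2088 = 2.424 atm

ΔP ≈ 2.424 atm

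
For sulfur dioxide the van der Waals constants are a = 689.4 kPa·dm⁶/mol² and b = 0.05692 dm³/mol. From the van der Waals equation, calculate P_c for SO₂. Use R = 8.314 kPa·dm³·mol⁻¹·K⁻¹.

For a van der Waals gas, P_c = a/(27b²).
P_c = 689.4/(27×(0.05692)²) = 689.4/0.087477 = 7881 kPa

P_c ≈ 7881 kPa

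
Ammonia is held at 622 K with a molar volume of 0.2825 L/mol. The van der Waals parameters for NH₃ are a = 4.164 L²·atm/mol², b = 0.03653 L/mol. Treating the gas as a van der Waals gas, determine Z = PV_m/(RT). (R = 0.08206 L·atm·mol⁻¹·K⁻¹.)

Z ≈ 0.8597

P = RT/(V_m − b) − a/V_m² = (0.08206)(622)/(0.2825 − 0.03653) − 4.164/(0.2825)²
  = 51.041/0.24597 − 52.176 = 207.51 − 52.176 = 155.33 atm
Z = PV_m/(RT) = (155.33)(0.2825)/((0.08206)(622)) = 43.881/51.041 = 0.8597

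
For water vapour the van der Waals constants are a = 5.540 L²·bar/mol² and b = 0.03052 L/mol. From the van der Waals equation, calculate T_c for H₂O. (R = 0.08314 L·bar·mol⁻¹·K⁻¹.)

For a van der Waals gas, T_c = 8a/(27Rb).
T_c = 8×5.540/(27×0.08314×0.03052) = 44.320/0.068511 = 646.9 K

T_c ≈ 646.9 K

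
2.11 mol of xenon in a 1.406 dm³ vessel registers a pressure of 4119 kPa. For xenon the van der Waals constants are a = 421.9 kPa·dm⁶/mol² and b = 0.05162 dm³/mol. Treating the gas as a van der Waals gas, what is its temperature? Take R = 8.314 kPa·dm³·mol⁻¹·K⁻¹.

T ≈ 374.8 K

T = (P + a n²/V²)(V − nb)/(nR)
P + a n²/V² = 4119 + (421.9)(2.11)²/(1.406)² = 5069.2 kPa
V − nb = 1.406 − (2.11)(0.05162) = 1.2971 dm³
T = (5069.2)(1.2971)/((2.11)(8.314)) = 374.8 K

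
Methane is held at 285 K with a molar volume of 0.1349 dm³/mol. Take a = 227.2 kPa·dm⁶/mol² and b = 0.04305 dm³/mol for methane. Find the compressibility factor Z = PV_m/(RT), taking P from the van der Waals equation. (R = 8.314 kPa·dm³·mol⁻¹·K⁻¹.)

Z ≈ 0.7579

P = RT/(V_m − b) − a/V_m² = (8.314)(285)/(0.1349 − 0.04305) − 227.2/(0.1349)²
  = 2369.5/0.091850 − 12485 = 25797 − 12485 = 13312 kPa
Z = PV_m/(RT) = (13312)(0.1349)/((8.314)(285)) = 1795.8/2369.5 = 0.7579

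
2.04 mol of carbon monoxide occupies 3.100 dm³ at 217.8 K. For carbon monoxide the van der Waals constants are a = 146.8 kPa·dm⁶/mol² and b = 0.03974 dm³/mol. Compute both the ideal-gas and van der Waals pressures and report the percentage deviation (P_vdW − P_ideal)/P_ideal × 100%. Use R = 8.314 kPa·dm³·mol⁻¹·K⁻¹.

Ideal: P_ideal = nRT/V = (2.04)(8.314)(217.8)/3.100 = 1191.62 kPa
vdW: P = nRT/(V − nb) − a n²/V² = 3694.01/3.01893 − 610.923/9.61000 = 1223.62 − 63.5716 = 1160.05 kPa
% deviation = (1160.05 − 1191.62)/1191.62 × 100% = -2.65%

-2.65 %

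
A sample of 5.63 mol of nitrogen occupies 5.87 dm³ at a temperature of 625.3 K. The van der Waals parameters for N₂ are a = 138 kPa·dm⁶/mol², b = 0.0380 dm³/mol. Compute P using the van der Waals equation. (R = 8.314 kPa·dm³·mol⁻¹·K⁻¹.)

P = nRT/(V − nb) − a n²/V²
nRT/(V − nb) = (5.63)(8.314)(625.3)/(5.87 − 5.63×0.0380) = 29269/5.6561 = 5174.8 kPa
a n²/V² = (138)(5.63)²/(5.87)² = 126.95 kPa
P = 5174.8 − 126.95 = 5048 kPa

P ≈ 5048 kPa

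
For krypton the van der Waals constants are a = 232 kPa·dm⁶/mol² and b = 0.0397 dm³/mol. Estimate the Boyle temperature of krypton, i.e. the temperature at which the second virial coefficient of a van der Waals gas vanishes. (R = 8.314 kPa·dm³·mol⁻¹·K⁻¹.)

For a van der Waals gas the second virial coefficient B₂ = b − a/(RT) vanishes at T_B = a/(Rb).
T_B = 232/(8.314×0.0397) = 232/0.33007 = 702.9 K

T_B ≈ 702.9 K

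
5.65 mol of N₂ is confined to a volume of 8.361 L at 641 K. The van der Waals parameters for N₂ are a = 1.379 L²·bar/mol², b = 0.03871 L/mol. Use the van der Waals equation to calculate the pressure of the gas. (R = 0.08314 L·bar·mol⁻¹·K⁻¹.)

P ≈ 36.35 bar

P = nRT/(V − nb) − a n²/V²
nRT/(V − nb) = (5.65)(0.08314)(641)/(8.361 − 5.65×0.03871) = 301.10/8.1423 = 36.980 bar
a n²/V² = (1.379)(5.65)²/(8.361)² = 0.62972 bar
P = 36.980 − 0.62972 = 36.35 bar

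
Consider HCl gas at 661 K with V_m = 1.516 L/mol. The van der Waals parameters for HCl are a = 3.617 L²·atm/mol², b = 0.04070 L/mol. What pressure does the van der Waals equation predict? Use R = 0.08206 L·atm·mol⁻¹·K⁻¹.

P = RT/(V_m − b) − a/V_m²
RT/(V_m − b) = (0.08206)(661)/(1.516 − 0.04070) = 54.242/1.4753 = 36.767 atm
a/V_m² = 3.617/(1.516)² = 1.5738 atm
P = 36.767 − 1.5738 = 35.19 atm

P ≈ 35.19 atm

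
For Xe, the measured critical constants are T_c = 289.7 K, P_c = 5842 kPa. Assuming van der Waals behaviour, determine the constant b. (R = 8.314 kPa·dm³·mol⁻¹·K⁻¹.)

From T_c = 8a/(27Rb) and P_c = a/(27b²): b = R T_c/(8 P_c).
b = (8.314)(289.7)/(8×5842) = 2408.6/46736 = 0.05154 dm³/mol

b ≈ 0.05154 dm³/mol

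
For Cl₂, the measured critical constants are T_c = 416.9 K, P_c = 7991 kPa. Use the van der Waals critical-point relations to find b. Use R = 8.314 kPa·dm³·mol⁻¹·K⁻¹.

b ≈ 0.05422 dm³/mol

From T_c = 8a/(27Rb) and P_c = a/(27b²): b = R T_c/(8 P_c).
b = (8.314)(416.9)/(8×7991) = 3466.1/63928 = 0.05422 dm³/mol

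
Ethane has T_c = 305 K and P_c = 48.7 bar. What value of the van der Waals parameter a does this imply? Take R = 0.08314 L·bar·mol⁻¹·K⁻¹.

From T_c = 8a/(27Rb) and P_c = a/(27b²): a = 27 R² T_c²/(64 P_c).
a = 27×(0.08314)²×(305)²/(64×48.7) = 17361/3116.8 = 5.570 L²·bar/mol²

a ≈ 5.570 L²·bar/mol²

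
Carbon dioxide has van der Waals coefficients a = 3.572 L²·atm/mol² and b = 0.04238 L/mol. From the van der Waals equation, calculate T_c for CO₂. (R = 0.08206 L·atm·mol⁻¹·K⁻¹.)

For a van der Waals gas, T_c = 8a/(27Rb).
T_c = 8×3.572/(27×0.08206×0.04238) = 28.576/0.093898 = 304.3 K

T_c ≈ 304.3 K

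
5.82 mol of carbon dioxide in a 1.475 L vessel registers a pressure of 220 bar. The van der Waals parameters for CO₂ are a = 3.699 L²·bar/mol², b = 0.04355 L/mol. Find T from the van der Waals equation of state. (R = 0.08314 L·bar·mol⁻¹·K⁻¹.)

T = (P + a n²/V²)(V − nb)/(nR)
P + a n²/V² = 220 + (3.699)(5.82)²/(1.475)² = 277.59 bar
V − nb = 1.475 − (5.82)(0.04355) = 1.2215 L
T = (277.59)(1.2215)/((5.82)(0.08314)) = 700.8 K

T ≈ 700.8 K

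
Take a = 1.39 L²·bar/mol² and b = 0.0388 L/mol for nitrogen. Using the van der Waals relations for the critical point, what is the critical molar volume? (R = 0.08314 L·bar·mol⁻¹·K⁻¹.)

V_m,c ≈ 0.1164 L/mol

For a van der Waals gas, V_m,c = 3b.
V_m,c = 3×0.0388 = 0.1164 L/mol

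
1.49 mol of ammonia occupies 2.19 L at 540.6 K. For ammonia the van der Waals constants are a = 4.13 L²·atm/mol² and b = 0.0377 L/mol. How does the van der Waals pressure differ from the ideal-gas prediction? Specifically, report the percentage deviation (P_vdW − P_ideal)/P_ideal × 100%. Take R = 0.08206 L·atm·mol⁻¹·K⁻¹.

-3.70 %

Ideal: P_ideal = nRT/V = (1.49)(0.08206)(540.6)/2.19 = 30.1821 atm
vdW: P = nRT/(V − nb) − a n²/V² = 66.0988/2.13383 − 9.16901/4.79610 = 30.9766 − 1.91176 = 29.0648 atm
% deviation = (29.0648 − 30.1821)/30.1821 × 100% = -3.70%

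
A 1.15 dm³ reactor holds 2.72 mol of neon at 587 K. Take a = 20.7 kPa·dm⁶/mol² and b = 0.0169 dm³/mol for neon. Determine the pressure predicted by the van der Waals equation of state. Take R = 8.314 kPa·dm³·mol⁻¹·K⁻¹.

P ≈ 11908 kPa

P = nRT/(V − nb) − a n²/V²
nRT/(V − nb) = (2.72)(8.314)(587)/(1.15 − 2.72×0.0169) = 13274/1.1040 = 12024 kPa
a n²/V² = (20.7)(2.72)²/(1.15)² = 115.80 kPa
P = 12024 − 115.80 = 11908 kPa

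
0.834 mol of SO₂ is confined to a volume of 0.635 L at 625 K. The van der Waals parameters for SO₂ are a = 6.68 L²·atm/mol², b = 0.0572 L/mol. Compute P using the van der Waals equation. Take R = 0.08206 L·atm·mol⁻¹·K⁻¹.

P ≈ 61.31 atm

P = nRT/(V − nb) − a n²/V²
nRT/(V − nb) = (0.834)(0.08206)(625)/(0.635 − 0.834×0.0572) = 42.774/0.58730 = 72.832 atm
a n²/V² = (6.68)(0.834)²/(0.635)² = 11.523 atm
P = 72.832 − 11.523 = 61.31 atm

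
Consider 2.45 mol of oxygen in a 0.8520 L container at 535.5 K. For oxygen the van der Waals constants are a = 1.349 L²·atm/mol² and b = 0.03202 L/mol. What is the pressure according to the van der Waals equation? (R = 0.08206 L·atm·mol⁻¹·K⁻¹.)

P = nRT/(V − nb) − a n²/V²
nRT/(V − nb) = (2.45)(0.08206)(535.5)/(0.8520 − 2.45×0.03202) = 107.66/0.77355 = 139.18 atm
a n²/V² = (1.349)(2.45)²/(0.8520)² = 11.155 atm
P = 139.18 − 11.155 = 128.0 atm

P ≈ 128.0 atm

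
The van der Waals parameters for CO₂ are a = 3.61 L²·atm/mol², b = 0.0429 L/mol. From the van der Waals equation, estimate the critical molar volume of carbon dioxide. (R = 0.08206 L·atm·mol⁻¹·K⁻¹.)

V_m,c ≈ 0.1287 L/mol

For a van der Waals gas, V_m,c = 3b.
V_m,c = 3×0.0429 = 0.1287 L/mol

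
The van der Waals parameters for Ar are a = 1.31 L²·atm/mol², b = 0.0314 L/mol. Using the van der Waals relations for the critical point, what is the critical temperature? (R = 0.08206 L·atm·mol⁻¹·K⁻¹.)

T_c ≈ 150.6 K

For a van der Waals gas, T_c = 8a/(27Rb).
T_c = 8×1.31/(27×0.08206×0.0314) = 10.480/0.069570 = 150.6 K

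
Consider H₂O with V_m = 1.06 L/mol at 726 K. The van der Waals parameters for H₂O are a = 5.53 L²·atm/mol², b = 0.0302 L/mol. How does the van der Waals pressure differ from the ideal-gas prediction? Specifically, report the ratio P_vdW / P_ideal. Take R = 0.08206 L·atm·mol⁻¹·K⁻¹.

Ideal: P_ideal = RT/V_m = (0.08206)(726)/1.06 = 56.2034 atm
vdW: P = RT/(V_m − b) − a/V_m² = 59.5756/1.02980 − 5.53/1.12360 = 57.8516 − 4.92168 = 52.9299 atm
Ratio = 52.9299/56.2034 = 0.9418

P_vdW / P_ideal ≈ 0.9418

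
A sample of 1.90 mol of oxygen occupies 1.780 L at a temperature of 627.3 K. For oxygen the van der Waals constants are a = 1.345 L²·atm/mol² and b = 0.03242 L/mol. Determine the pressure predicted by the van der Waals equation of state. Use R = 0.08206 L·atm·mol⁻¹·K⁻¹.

P ≈ 55.38 atm

P = nRT/(V − nb) − a n²/V²
nRT/(V − nb) = (1.90)(0.08206)(627.3)/(1.780 − 1.90×0.03242) = 97.805/1.7184 = 56.916 atm
a n²/V² = (1.345)(1.90)²/(1.780)² = 1.5325 atm
P = 56.916 − 1.5325 = 55.38 atm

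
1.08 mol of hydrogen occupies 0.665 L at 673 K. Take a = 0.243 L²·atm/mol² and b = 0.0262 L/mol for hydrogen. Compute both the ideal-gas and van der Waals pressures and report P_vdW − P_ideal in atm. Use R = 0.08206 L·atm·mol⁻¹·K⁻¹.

ΔP ≈ 3.345 atm

Ideal: P_ideal = nRT/V = (1.08)(0.08206)(673)/0.665 = 89.6910 atm
vdW: P = nRT/(V − nb) − a n²/V² = 59.6445/0.636704 − 0.283435/0.442225 = 93.6770 − 0.640929 = 93.0361 atm
ΔP = 93.0361 − 89.6910 = 3.345 atm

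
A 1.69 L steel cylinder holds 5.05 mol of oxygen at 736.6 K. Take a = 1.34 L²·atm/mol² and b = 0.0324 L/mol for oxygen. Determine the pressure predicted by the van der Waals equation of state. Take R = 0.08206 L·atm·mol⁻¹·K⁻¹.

P ≈ 188.0 atm

P = nRT/(V − nb) − a n²/V²
nRT/(V − nb) = (5.05)(0.08206)(736.6)/(1.69 − 5.05×0.0324) = 305.25/1.5264 = 199.98 atm
a n²/V² = (1.34)(5.05)²/(1.69)² = 11.965 atm
P = 199.98 − 11.965 = 188.0 atm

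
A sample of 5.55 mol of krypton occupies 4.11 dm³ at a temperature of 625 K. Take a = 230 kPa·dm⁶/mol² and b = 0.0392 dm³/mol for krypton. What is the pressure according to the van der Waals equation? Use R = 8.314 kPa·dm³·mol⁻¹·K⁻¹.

P = nRT/(V − nb) − a n²/V²
nRT/(V − nb) = (5.55)(8.314)(625)/(4.11 − 5.55×0.0392) = 28839/3.8924 = 7409.1 kPa
a n²/V² = (230)(5.55)²/(4.11)² = 419.40 kPa
P = 7409.1 − 419.40 = 6990 kPa

P ≈ 6990 kPa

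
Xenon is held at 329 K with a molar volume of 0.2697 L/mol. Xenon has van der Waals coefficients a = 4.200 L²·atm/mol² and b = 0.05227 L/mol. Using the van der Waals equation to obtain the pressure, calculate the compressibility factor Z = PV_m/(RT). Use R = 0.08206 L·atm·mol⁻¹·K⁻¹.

Z ≈ 0.6636

P = RT/(V_m − b) − a/V_m² = (0.08206)(329)/(0.2697 − 0.05227) − 4.200/(0.2697)²
  = 26.998/0.21743 − 57.741 = 124.17 − 57.741 = 66.43 atm
Z = PV_m/(RT) = (66.43)(0.2697)/((0.08206)(329)) = 17.916/26.998 = 0.6636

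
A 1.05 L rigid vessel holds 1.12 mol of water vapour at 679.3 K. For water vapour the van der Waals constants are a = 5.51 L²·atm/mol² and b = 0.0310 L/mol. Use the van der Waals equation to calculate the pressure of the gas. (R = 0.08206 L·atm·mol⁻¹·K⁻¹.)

P ≈ 55.22 atm

P = nRT/(V − nb) − a n²/V²
nRT/(V − nb) = (1.12)(0.08206)(679.3)/(1.05 − 1.12×0.0310) = 62.433/1.0153 = 61.492 atm
a n²/V² = (5.51)(1.12)²/(1.05)² = 6.2692 atm
P = 61.492 − 6.2692 = 55.22 atm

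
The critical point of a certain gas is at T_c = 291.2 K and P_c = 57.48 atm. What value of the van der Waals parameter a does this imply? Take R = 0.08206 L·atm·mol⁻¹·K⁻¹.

a ≈ 4.191 L²·atm/mol²

From T_c = 8a/(27Rb) and P_c = a/(27b²): a = 27 R² T_c²/(64 P_c).
a = 27×(0.08206)²×(291.2)²/(64×57.48) = 15417/3678.7 = 4.191 L²·atm/mol²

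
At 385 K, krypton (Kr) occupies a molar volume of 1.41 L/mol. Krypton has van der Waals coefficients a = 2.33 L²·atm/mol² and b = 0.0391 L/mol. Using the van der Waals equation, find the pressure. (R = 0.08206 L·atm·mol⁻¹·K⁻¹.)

P ≈ 21.87 atm

P = RT/(V_m − b) − a/V_m²
RT/(V_m − b) = (0.08206)(385)/(1.41 − 0.0391) = 31.593/1.3709 = 23.045 atm
a/V_m² = 2.33/(1.41)² = 1.1720 atm
P = 23.045 − 1.1720 = 21.87 atm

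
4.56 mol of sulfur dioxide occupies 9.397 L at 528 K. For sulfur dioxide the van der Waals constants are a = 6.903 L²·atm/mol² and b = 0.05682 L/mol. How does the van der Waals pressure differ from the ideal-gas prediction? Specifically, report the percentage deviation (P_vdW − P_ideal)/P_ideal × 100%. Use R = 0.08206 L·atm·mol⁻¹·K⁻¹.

-4.90 %

Ideal: P_ideal = nRT/V = (4.56)(0.08206)(528)/9.397 = 21.0252 atm
vdW: P = nRT/(V − nb) − a n²/V² = 197.574/9.13790 − 143.538/88.3036 = 21.6214 − 1.62551 = 19.9959 atm
% deviation = (19.9959 − 21.0252)/21.0252 × 100% = -4.90%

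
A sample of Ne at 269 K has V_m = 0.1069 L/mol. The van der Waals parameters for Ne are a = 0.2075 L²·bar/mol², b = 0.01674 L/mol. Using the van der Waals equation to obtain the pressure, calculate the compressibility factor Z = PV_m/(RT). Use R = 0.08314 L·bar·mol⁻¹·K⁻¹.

Z ≈ 1.099

P = RT/(V_m − b) − a/V_m² = (0.08314)(269)/(0.1069 − 0.01674) − 0.2075/(0.1069)²
  = 22.365/0.090160 − 18.158 = 248.06 − 18.158 = 229.90 bar
Z = PV_m/(RT) = (229.90)(0.1069)/((0.08314)(269)) = 24.576/22.365 = 1.099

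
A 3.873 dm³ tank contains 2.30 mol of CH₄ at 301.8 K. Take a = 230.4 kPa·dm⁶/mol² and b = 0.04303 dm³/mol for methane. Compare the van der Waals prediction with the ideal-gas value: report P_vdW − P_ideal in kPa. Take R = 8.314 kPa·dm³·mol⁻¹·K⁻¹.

ΔP ≈ -42.2 kPa

Ideal: P_ideal = nRT/V = (2.30)(8.314)(301.8)/3.873 = 1490.08 kPa
vdW: P = nRT/(V − nb) − a n²/V² = 5771.08/3.77403 − 1218.82/15.0001 = 1529.16 − 81.2541 = 1447.91 kPa
ΔP = 1447.91 − 1490.08 = -42.2 kPa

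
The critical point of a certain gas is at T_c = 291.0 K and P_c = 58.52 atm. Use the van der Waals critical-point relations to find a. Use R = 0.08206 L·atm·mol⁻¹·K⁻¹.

a ≈ 4.111 L²·atm/mol²

From T_c = 8a/(27Rb) and P_c = a/(27b²): a = 27 R² T_c²/(64 P_c).
a = 27×(0.08206)²×(291.0)²/(64×58.52) = 15396/3745.3 = 4.111 L²·atm/mol²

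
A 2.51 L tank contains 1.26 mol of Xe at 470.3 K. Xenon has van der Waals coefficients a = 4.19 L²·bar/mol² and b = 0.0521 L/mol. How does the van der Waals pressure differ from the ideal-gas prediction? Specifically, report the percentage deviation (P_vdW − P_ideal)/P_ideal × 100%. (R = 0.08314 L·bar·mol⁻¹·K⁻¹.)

-2.69 %

Ideal: P_ideal = nRT/V = (1.26)(0.08314)(470.3)/2.51 = 19.6283 bar
vdW: P = nRT/(V − nb) − a n²/V² = 49.2669/2.44435 − 6.65204/6.30010 = 20.1554 − 1.05586 = 19.0995 bar
% deviation = (19.0995 − 19.6283)/19.6283 × 100% = -2.69%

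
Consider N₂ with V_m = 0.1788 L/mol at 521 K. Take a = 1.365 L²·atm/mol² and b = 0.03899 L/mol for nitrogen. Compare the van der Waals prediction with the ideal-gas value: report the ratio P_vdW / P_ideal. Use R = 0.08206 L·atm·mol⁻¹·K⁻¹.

Ideal: P_ideal = RT/V_m = (0.08206)(521)/0.1788 = 239.112 atm
vdW: P = RT/(V_m − b) − a/V_m² = 42.7533/0.139810 − 1.365/0.0319694 = 305.796 − 42.6971 = 263.099 atm
Ratio = 263.099/239.112 = 1.100

P_vdW / P_ideal ≈ 1.100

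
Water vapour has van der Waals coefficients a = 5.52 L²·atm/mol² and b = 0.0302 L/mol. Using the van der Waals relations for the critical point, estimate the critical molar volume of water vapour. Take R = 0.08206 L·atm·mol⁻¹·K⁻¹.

V_m,c ≈ 0.09060 L/mol

For a van der Waals gas, V_m,c = 3b.
V_m,c = 3×0.0302 = 0.09060 L/mol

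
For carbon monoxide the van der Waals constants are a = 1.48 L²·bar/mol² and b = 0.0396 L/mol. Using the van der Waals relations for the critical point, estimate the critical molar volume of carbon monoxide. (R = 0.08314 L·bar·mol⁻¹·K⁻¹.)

V_m,c ≈ 0.1188 L/mol

For a van der Waals gas, V_m,c = 3b.
V_m,c = 3×0.0396 = 0.1188 L/mol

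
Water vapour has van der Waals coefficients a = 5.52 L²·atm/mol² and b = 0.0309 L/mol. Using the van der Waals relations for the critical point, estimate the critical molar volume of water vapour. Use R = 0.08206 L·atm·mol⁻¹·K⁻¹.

For a van der Waals gas, V_m,c = 3b.
V_m,c = 3×0.0309 = 0.09270 L/mol

V_m,c ≈ 0.09270 L/mol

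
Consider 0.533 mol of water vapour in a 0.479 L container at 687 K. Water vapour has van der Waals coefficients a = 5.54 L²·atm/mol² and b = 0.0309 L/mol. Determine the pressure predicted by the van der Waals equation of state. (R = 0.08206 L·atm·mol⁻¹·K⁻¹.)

P = nRT/(V − nb) − a n²/V²
nRT/(V − nb) = (0.533)(0.08206)(687)/(0.479 − 0.533×0.0309) = 30.048/0.46253 = 64.964 atm
a n²/V² = (5.54)(0.533)²/(0.479)² = 6.8595 atm
P = 64.964 − 6.8595 = 58.10 atm

P ≈ 58.10 atm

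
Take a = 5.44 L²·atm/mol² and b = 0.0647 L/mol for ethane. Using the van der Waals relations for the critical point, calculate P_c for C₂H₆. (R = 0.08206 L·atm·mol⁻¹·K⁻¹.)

P_c ≈ 48.13 atm

For a van der Waals gas, P_c = a/(27b²).
P_c = 5.44/(27×(0.0647)²) = 5.44/0.11302 = 48.13 atm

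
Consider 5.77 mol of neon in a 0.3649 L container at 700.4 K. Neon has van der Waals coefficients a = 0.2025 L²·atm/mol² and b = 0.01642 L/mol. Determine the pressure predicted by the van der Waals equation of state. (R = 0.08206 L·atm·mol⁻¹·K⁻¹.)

P ≈ 1177 atm

P = nRT/(V − nb) − a n²/V²
nRT/(V − nb) = (5.77)(0.08206)(700.4)/(0.3649 − 5.77×0.01642) = 331.63/0.27016 = 1227.5 atm
a n²/V² = (0.2025)(5.77)²/(0.3649)² = 50.632 atm
P = 1227.5 − 50.632 = 1177 atm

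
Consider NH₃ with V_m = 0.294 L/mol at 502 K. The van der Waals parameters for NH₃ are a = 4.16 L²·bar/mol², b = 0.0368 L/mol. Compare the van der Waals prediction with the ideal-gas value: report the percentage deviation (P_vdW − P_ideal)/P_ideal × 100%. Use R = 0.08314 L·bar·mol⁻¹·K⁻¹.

-19.59 %

Ideal: P_ideal = RT/V_m = (0.08314)(502)/0.294 = 141.960 bar
vdW: P = RT/(V_m − b) − a/V_m² = 41.7363/0.257200 − 4.16/0.0864360 = 162.272 − 48.1281 = 114.144 bar
% deviation = (114.144 − 141.960)/141.960 × 100% = -19.59%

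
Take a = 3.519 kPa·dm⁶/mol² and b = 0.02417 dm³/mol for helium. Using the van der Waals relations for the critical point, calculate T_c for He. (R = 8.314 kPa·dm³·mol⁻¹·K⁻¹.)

For a van der Waals gas, T_c = 8a/(27Rb).
T_c = 8×3.519/(27×8.314×0.02417) = 28.152/5.4256 = 5.189 K

T_c ≈ 5.189 K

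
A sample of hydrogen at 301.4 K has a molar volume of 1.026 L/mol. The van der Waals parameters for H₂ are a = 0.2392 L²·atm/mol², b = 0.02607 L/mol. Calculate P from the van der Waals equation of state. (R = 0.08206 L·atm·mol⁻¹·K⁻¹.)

P = RT/(V_m − b) − a/V_m²
RT/(V_m − b) = (0.08206)(301.4)/(1.026 − 0.02607) = 24.733/0.99993 = 24.735 atm
a/V_m² = 0.2392/(1.026)² = 0.22723 atm
P = 24.735 − 0.22723 = 24.51 atm

P ≈ 24.51 atm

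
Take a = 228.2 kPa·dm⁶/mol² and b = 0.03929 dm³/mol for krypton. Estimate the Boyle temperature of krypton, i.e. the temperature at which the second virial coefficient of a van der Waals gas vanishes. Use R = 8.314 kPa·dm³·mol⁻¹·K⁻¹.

For a van der Waals gas the second virial coefficient B₂ = b − a/(RT) vanishes at T_B = a/(Rb).
T_B = 228.2/(8.314×0.03929) = 228.2/0.32666 = 698.6 K

T_B ≈ 698.6 K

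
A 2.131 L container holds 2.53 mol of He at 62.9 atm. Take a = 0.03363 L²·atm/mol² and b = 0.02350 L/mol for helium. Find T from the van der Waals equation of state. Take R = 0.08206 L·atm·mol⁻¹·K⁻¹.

T ≈ 628.1 K

T = (P + a n²/V²)(V − nb)/(nR)
P + a n²/V² = 62.9 + (0.03363)(2.53)²/(2.131)² = 62.947 atm
V − nb = 2.131 − (2.53)(0.02350) = 2.0715 L
T = (62.947)(2.0715)/((2.53)(0.08206)) = 628.1 K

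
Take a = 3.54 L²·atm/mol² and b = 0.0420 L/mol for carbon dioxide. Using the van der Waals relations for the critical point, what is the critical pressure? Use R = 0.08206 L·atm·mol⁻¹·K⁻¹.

For a van der Waals gas, P_c = a/(27b²).
P_c = 3.54/(27×(0.0420)²) = 3.54/0.047628 = 74.33 atm

P_c ≈ 74.33 atm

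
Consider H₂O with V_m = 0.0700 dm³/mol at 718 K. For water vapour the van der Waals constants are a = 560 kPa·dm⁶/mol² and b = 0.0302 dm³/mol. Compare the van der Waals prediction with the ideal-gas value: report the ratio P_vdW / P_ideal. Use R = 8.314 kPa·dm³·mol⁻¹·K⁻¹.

Ideal: P_ideal = RT/V_m = (8.314)(718)/0.0700 = 85277.9 kPa
vdW: P = RT/(V_m − b) − a/V_m² = 5969.45/0.0398000 − 560/0.00490000 = 149986 − 114286 = 35700 kPa
Ratio = 35700/85277.9 = 0.4186

P_vdW / P_ideal ≈ 0.4186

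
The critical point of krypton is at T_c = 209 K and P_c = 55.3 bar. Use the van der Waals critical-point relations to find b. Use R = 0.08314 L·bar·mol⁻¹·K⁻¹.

b ≈ 0.03928 L/mol

From T_c = 8a/(27Rb) and P_c = a/(27b²): b = R T_c/(8 P_c).
b = (0.08314)(209)/(8×55.3) = 17.376/442.40 = 0.03928 L/mol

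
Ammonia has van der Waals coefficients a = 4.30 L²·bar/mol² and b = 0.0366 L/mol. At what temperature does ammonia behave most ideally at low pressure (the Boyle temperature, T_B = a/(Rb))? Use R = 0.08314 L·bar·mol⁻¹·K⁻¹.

For a van der Waals gas the second virial coefficient B₂ = b − a/(RT) vanishes at T_B = a/(Rb).
T_B = 4.30/(0.08314×0.0366) = 4.30/0.0030429 = 1413 K

T_B ≈ 1413 K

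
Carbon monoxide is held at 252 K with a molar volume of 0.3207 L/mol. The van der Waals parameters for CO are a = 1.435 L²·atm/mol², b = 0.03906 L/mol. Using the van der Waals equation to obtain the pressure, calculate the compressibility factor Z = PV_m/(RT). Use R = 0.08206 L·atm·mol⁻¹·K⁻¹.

Z ≈ 0.9223

P = RT/(V_m − b) − a/V_m² = (0.08206)(252)/(0.3207 − 0.03906) − 1.435/(0.3207)²
  = 20.679/0.28164 − 13.953 = 73.424 − 13.953 = 59.471 atm
Z = PV_m/(RT) = (59.471)(0.3207)/((0.08206)(252)) = 19.072/20.679 = 0.9223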